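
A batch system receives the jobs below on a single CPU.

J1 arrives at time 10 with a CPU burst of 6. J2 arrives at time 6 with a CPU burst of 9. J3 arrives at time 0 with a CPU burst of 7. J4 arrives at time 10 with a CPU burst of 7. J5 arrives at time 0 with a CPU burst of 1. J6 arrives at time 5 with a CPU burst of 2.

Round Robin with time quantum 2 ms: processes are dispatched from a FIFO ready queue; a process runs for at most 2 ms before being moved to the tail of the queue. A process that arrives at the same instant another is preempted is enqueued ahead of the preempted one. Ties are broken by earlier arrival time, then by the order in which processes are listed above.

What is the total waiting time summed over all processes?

48

Schedule: | J3 0-2 | J5 2-3 | J3 3-5 | J6 5-7 | J3 7-9 | J2 9-11 | J3 11-12 | J1 12-14 | J4 14-16 | J2 16-18 | J1 18-20 | J4 20-22 | J2 22-24 | J1 24-26 | J4 26-28 | J2 28-30 | J4 30-31 | J2 31-32 |
Completion: J1=26  J2=32  J3=12  J4=31  J5=3  J6=7
Waiting = turnaround − burst: J1=10, J2=17, J3=5, J4=14, J5=2, J6=0
Total waiting = 10 + 17 + 5 + 14 + 2 + 0 = 48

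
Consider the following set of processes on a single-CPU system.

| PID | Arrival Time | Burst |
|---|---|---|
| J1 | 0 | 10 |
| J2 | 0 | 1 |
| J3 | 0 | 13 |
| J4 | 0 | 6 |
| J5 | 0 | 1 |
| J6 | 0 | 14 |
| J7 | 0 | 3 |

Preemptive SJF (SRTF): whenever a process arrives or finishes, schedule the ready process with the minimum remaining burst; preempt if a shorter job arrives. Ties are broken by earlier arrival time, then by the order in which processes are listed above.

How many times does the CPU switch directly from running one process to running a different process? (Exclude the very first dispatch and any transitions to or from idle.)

6

Timeline: | J2 0-1 | J5 1-2 | J7 2-5 | J4 5-11 | J1 11-21 | J3 21-34 | J6 34-48 |
Completion: J1=21  J2=1  J3=34  J4=11  J5=2  J6=48  J7=5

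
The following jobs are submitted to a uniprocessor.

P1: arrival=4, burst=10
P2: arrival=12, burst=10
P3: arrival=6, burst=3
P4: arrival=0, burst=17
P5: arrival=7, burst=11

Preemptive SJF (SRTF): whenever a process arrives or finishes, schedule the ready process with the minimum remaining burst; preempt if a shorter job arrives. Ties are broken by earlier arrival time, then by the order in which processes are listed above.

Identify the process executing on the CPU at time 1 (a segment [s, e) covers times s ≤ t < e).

P4

Timeline: | P4 0-4 | P1 4-6 | P3 6-9 | P1 9-17 | P2 17-27 | P5 27-38 | P4 38-51 |
Completion: P1=17  P2=27  P3=9  P4=51  P5=38
Turnaround (C−A): P1=13  P2=15  P3=3  P4=51  P5=31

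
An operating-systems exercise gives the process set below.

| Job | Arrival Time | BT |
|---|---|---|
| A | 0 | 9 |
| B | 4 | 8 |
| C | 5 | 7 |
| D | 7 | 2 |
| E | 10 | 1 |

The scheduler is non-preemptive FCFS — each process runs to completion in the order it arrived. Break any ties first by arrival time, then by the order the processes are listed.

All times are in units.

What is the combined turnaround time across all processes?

Schedule: | A 0-9 | B 9-17 | C 17-24 | D 24-26 | E 26-27 |
Completion: A=9  B=17  C=24  D=26  E=27
Turnaround = completion − arrival: A=9, B=13, C=19, D=19, E=17
Total turnaround = 9 + 13 + 19 + 19 + 17 = 77

77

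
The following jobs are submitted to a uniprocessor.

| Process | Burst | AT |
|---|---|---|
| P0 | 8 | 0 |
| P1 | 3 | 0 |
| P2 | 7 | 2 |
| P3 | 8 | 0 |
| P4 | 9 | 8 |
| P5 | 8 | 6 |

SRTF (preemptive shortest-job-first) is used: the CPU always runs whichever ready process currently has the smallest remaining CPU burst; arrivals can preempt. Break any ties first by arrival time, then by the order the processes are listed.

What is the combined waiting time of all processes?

Schedule: | P1 0-3 | P2 3-10 | P0 10-18 | P3 18-26 | P5 26-34 | P4 34-43 |
Completion: P0=18  P1=3  P2=10  P3=26  P4=43  P5=34
Turnaround (C−A): P0=18  P1=3  P2=8  P3=26  P4=35  P5=28
Waiting = turnaround − burst: P0=10, P1=0, P2=1, P3=18, P4=26, P5=20
Total waiting = 10 + 0 + 1 + 18 + 26 + 20 = 75

75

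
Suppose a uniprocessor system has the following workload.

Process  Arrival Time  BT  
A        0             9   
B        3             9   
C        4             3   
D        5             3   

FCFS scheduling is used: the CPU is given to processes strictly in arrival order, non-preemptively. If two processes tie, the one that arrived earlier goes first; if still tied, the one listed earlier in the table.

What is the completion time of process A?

9

Gantt: | A 0-9 | B 9-18 | C 18-21 | D 21-24 |
Completion: A=9  B=18  C=21  D=24
Turnaround (C−A): A=9  B=15  C=17  D=19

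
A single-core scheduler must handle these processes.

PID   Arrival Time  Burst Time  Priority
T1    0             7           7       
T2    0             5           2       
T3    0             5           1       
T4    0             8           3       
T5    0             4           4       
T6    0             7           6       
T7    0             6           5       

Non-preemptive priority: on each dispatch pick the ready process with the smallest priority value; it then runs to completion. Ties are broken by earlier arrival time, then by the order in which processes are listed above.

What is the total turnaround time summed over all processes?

160

Timeline: | T3 0-5 | T2 5-10 | T4 10-18 | T5 18-22 | T7 22-28 | T6 28-35 | T1 35-42 |
Completion: T1=42  T2=10  T3=5  T4=18  T5=22  T6=35  T7=28
Turnaround (C−A): T1=42  T2=10  T3=5  T4=18  T5=22  T6=35  T7=28
Turnaround = completion − arrival: T1=42, T2=10, T3=5, T4=18, T5=22, T6=35, T7=28
Total turnaround = 42 + 10 + 5 + 18 + 22 + 35 + 28 = 160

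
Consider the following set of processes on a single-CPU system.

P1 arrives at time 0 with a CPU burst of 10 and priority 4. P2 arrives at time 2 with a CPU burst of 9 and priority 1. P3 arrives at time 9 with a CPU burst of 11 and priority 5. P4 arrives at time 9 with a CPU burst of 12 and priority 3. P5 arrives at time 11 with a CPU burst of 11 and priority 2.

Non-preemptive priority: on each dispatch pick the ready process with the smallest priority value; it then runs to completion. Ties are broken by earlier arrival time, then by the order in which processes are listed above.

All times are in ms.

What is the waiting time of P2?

8

Gantt: | P1 0-10 | P2 10-19 | P5 19-30 | P4 30-42 | P3 42-53 |
Completion: P1=10  P2=19  P3=53  P4=42  P5=30
Waiting(P2) = turnaround − burst = 17 − 9 = 8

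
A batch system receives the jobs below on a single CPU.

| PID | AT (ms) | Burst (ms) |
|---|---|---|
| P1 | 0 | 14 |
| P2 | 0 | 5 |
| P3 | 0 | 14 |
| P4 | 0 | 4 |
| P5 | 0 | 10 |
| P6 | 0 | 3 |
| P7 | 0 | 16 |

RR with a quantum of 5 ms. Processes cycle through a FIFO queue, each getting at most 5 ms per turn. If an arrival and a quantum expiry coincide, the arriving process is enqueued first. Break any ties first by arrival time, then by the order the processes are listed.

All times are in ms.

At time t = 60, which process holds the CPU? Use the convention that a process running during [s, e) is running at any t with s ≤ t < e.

P7

Timeline: | P1 0-5 | P2 5-10 | P3 10-15 | P4 15-19 | P5 19-24 | P6 24-27 | P7 27-32 | P1 32-37 | P3 37-42 | P5 42-47 | P7 47-52 | P1 52-56 | P3 56-60 | P7 60-66 |
Completion: P1=56  P2=10  P3=60  P4=19  P5=47  P6=27  P7=66
Turnaround (C−A): P1=56  P2=10  P3=60  P4=19  P5=47  P6=27  P7=66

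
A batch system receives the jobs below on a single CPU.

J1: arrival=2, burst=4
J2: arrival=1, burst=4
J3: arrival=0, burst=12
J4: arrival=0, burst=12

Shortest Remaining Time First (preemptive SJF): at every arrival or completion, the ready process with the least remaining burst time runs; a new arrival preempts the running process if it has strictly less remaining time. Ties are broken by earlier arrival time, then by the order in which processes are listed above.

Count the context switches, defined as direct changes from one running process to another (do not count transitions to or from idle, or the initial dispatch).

4

Schedule: | J3 0-1 | J2 1-5 | J1 5-9 | J3 9-20 | J4 20-32 |
Completion: J1=9  J2=5  J3=20  J4=32
Turnaround (C−A): J1=7  J2=4  J3=20  J4=32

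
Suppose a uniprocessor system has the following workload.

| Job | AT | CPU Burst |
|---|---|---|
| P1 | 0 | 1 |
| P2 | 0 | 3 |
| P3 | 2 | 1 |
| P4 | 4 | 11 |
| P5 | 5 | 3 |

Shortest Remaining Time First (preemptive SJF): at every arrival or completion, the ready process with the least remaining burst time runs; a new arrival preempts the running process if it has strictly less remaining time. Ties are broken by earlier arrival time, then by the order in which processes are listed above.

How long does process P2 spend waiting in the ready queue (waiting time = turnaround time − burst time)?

Gantt: | P1 0-1 | P2 1-2 | P3 2-3 | P2 3-5 | P5 5-8 | P4 8-19 |
Completion: P1=1  P2=5  P3=3  P4=19  P5=8
Waiting(P2) = turnaround − burst = 5 − 3 = 2

2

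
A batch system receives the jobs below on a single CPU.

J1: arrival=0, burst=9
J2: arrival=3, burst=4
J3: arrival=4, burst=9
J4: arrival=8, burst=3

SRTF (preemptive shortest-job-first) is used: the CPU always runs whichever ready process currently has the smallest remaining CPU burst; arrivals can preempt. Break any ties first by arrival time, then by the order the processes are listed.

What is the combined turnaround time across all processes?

44

Timeline: | J1 0-3 | J2 3-7 | J1 7-8 | J4 8-11 | J1 11-16 | J3 16-25 |
Completion: J1=16  J2=7  J3=25  J4=11
Turnaround (C−A): J1=16  J2=4  J3=21  J4=3
Turnaround = completion − arrival: J1=16, J2=4, J3=21, J4=3
Total turnaround = 16 + 4 + 21 + 3 = 44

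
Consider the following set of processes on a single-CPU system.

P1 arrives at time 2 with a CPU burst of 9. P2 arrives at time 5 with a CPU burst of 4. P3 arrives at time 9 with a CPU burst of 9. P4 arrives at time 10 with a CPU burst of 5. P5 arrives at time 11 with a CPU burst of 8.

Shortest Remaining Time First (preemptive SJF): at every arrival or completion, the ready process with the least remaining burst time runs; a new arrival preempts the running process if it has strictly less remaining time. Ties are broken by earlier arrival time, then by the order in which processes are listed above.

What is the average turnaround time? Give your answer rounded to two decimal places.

14.40

Gantt: | idle 0-2 | P1 2-5 | P2 5-9 | P1 9-15 | P4 15-20 | P5 20-28 | P3 28-37 |
Completion: P1=15  P2=9  P3=37  P4=20  P5=28
Turnaround times: P1=13, P2=4, P3=28, P4=10, P5=17
Average turnaround = (13+4+28+10+17) / 5 = 72/5 = 14.40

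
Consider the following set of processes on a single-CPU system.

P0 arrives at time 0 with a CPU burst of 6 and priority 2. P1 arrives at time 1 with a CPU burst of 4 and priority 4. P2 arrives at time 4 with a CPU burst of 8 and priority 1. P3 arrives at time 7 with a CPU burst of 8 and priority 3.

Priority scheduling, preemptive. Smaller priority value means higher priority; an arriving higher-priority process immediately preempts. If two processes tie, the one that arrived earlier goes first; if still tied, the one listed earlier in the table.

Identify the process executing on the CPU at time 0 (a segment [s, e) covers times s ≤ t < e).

P0

Schedule: | P0 0-4 | P2 4-12 | P0 12-14 | P3 14-22 | P1 22-26 |
Completion: P0=14  P1=26  P2=12  P3=22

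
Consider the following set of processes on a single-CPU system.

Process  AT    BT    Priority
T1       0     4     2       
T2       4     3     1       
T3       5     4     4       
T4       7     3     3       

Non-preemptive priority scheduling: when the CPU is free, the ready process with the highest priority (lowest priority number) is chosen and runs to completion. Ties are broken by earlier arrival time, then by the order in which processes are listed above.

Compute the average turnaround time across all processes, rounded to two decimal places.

4.75

Schedule: | T1 0-4 | T2 4-7 | T4 7-10 | T3 10-14 |
Completion: T1=4  T2=7  T3=14  T4=10
Turnaround (C−A): T1=4  T2=3  T3=9  T4=3
Turnaround times: T1=4, T2=3, T3=9, T4=3
Average turnaround = (4+3+9+3) / 4 = 19/4 = 4.75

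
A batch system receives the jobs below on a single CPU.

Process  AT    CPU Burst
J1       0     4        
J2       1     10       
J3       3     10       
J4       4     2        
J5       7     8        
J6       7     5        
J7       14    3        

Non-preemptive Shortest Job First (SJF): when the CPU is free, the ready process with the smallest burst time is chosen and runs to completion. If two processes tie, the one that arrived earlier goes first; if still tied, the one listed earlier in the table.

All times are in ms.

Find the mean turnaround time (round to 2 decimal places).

15.29

Gantt: | J1 0-4 | J4 4-6 | J2 6-16 | J7 16-19 | J6 19-24 | J5 24-32 | J3 32-42 |
Completion: J1=4  J2=16  J3=42  J4=6  J5=32  J6=24  J7=19
Turnaround times: J1=4, J2=15, J3=39, J4=2, J5=25, J6=17, J7=5
Average turnaround = (4+15+39+2+25+17+5) / 7 = 107/7 = 15.29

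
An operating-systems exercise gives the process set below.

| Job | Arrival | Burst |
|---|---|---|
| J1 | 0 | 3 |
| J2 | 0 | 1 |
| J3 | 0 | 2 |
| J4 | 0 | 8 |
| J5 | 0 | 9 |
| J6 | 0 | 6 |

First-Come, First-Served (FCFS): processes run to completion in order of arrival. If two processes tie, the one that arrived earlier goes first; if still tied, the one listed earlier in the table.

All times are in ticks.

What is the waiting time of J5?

Timeline: | J1 0-3 | J2 3-4 | J3 4-6 | J4 6-14 | J5 14-23 | J6 23-29 |
Completion: J1=3  J2=4  J3=6  J4=14  J5=23  J6=29
Turnaround (C−A): J1=3  J2=4  J3=6  J4=14  J5=23  J6=29
Waiting(J5) = turnaround − burst = 23 − 9 = 14

14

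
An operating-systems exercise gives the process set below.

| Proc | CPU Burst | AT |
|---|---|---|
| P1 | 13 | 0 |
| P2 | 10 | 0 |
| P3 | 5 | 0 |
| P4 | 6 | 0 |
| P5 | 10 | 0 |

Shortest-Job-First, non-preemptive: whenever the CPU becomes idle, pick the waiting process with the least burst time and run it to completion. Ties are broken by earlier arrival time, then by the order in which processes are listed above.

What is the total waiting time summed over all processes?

68

Timeline: | P3 0-5 | P4 5-11 | P2 11-21 | P5 21-31 | P1 31-44 |
Completion: P1=44  P2=21  P3=5  P4=11  P5=31
Waiting = turnaround − burst: P1=31, P2=11, P3=0, P4=5, P5=21
Total waiting = 31 + 11 + 0 + 5 + 21 = 68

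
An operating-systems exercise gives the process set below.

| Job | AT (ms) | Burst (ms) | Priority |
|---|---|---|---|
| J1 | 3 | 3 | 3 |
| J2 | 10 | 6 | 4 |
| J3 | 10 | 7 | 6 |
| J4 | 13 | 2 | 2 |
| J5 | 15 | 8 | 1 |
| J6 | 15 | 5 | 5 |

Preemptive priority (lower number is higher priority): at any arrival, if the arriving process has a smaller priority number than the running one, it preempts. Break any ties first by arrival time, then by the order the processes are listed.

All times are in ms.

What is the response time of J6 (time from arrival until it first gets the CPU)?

Gantt: | idle 0-3 | J1 3-6 | idle 6-10 | J2 10-13 | J4 13-15 | J5 15-23 | J2 23-26 | J6 26-31 | J3 31-38 |
Completion: J1=6  J2=26  J3=38  J4=15  J5=23  J6=31
Turnaround (C−A): J1=3  J2=16  J3=28  J4=2  J5=8  J6=16
Response(J6) = first start − arrival = 26 − 15 = 11

11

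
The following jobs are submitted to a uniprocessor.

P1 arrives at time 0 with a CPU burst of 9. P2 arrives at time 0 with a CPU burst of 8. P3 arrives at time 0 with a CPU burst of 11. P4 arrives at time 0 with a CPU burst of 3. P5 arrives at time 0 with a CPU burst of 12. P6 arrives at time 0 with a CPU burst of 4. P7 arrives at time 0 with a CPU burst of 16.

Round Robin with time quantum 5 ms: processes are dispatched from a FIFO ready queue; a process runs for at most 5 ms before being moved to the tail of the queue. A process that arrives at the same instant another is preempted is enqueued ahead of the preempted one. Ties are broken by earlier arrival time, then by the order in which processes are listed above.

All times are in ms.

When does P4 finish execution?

18

Schedule: | P1 0-5 | P2 5-10 | P3 10-15 | P4 15-18 | P5 18-23 | P6 23-27 | P7 27-32 | P1 32-36 | P2 36-39 | P3 39-44 | P5 44-49 | P7 49-54 | P3 54-55 | P5 55-57 | P7 57-63 |
Completion: P1=36  P2=39  P3=55  P4=18  P5=57  P6=27  P7=63
Turnaround (C−A): P1=36  P2=39  P3=55  P4=18  P5=57  P6=27  P7=63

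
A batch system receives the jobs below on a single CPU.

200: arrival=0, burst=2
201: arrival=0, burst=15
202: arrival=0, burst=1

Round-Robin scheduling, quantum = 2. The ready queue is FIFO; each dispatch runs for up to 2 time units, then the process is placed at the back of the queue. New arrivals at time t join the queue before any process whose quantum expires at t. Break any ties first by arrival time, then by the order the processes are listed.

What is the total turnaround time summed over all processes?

Gantt: | 200 0-2 | 201 2-4 | 202 4-5 | 201 5-18 |
Completion: 200=2  201=18  202=5
Turnaround (C−A): 200=2  201=18  202=5
Turnaround = completion − arrival: 200=2, 201=18, 202=5
Total turnaround = 2 + 18 + 5 = 25

25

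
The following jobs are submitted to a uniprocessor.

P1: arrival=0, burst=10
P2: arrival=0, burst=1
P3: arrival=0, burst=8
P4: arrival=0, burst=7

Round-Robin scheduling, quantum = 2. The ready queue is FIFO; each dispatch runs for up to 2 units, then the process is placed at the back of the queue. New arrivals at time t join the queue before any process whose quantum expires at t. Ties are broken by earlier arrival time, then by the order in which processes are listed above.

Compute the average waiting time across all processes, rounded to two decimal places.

Schedule: | P1 0-2 | P2 2-3 | P3 3-5 | P4 5-7 | P1 7-9 | P3 9-11 | P4 11-13 | P1 13-15 | P3 15-17 | P4 17-19 | P1 19-21 | P3 21-23 | P4 23-24 | P1 24-26 |
Completion: P1=26  P2=3  P3=23  P4=24
Waiting times: P1=16, P2=2, P3=15, P4=17
Average waiting = (16+2+15+17) / 4 = 50/4 = 12.50

12.50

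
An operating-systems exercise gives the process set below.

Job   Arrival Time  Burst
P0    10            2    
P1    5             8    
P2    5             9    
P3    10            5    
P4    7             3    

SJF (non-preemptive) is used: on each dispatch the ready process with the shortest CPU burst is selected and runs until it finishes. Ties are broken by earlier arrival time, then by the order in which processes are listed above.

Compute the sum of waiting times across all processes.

Gantt: | idle 0-5 | P1 5-13 | P0 13-15 | P4 15-18 | P3 18-23 | P2 23-32 |
Completion: P0=15  P1=13  P2=32  P3=23  P4=18
Turnaround (C−A): P0=5  P1=8  P2=27  P3=13  P4=11
Waiting = turnaround − burst: P0=3, P1=0, P2=18, P3=8, P4=8
Total waiting = 3 + 0 + 18 + 8 + 8 = 37

37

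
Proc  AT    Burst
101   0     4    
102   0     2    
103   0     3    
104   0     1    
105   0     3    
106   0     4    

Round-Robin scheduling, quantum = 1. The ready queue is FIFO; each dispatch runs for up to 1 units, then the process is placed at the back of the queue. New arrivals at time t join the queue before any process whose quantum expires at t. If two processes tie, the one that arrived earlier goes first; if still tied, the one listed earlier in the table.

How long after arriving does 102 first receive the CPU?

1

Gantt: | 101 0-1 | 102 1-2 | 103 2-3 | 104 3-4 | 105 4-5 | 106 5-6 | 101 6-7 | 102 7-8 | 103 8-9 | 105 9-10 | 106 10-11 | 101 11-12 | 103 12-13 | 105 13-14 | 106 14-15 | 101 15-16 | 106 16-17 |
Completion: 101=16  102=8  103=13  104=4  105=14  106=17
Response(102) = first start − arrival = 1 − 0 = 1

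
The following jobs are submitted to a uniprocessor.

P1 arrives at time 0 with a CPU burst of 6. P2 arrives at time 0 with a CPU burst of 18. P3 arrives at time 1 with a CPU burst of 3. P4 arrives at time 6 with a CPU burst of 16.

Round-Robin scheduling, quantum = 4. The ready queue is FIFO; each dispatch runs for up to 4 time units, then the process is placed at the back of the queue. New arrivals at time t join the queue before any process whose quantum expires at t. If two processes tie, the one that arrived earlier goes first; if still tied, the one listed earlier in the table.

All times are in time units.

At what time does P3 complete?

Gantt: | P1 0-4 | P2 4-8 | P3 8-11 | P1 11-13 | P4 13-17 | P2 17-21 | P4 21-25 | P2 25-29 | P4 29-33 | P2 33-37 | P4 37-41 | P2 41-43 |
Completion: P1=13  P2=43  P3=11  P4=41
Turnaround (C−A): P1=13  P2=43  P3=10  P4=35

11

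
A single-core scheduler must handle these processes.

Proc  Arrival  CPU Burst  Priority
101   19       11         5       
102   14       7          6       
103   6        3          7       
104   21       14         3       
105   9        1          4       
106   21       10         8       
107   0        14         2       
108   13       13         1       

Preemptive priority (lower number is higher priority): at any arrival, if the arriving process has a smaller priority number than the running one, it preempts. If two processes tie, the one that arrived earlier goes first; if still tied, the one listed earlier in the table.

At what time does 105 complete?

Gantt: | 107 0-13 | 108 13-26 | 107 26-27 | 104 27-41 | 105 41-42 | 101 42-53 | 102 53-60 | 103 60-63 | 106 63-73 |
Completion: 101=53  102=60  103=63  104=41  105=42  106=73  107=27  108=26

42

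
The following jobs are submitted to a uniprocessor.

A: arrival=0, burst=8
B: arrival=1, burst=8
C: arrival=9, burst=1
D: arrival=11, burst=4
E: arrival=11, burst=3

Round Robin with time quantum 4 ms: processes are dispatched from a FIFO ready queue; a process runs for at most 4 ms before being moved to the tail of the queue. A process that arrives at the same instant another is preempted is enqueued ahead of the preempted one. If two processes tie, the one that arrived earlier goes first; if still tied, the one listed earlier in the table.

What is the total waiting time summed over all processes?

Schedule: | A 0-4 | B 4-8 | A 8-12 | B 12-16 | C 16-17 | D 17-21 | E 21-24 |
Completion: A=12  B=16  C=17  D=21  E=24
Waiting = turnaround − burst: A=4, B=7, C=7, D=6, E=10
Total waiting = 4 + 7 + 7 + 6 + 10 = 34

34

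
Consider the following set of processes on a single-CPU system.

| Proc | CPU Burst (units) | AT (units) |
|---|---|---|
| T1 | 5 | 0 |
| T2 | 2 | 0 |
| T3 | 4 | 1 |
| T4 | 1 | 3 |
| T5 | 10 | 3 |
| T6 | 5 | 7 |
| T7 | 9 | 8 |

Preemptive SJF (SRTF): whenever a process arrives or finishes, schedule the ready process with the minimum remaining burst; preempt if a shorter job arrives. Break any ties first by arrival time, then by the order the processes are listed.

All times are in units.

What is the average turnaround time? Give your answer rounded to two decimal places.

11.71

Timeline: | T2 0-2 | T3 2-3 | T4 3-4 | T3 4-7 | T1 7-12 | T6 12-17 | T7 17-26 | T5 26-36 |
Completion: T1=12  T2=2  T3=7  T4=4  T5=36  T6=17  T7=26
Turnaround times: T1=12, T2=2, T3=6, T4=1, T5=33, T6=10, T7=18
Average turnaround = (12+2+6+1+33+10+18) / 7 = 82/7 = 11.71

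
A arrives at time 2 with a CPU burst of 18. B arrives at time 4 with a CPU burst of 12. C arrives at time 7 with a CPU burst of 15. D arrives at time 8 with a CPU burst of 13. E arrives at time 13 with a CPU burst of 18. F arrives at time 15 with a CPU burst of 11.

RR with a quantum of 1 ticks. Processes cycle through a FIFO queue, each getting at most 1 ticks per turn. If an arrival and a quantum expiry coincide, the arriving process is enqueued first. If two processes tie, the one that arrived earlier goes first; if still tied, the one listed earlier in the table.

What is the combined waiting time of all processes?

Gantt: | idle 0-2 | A 2-4 | B 4-5 | A 5-6 | B 6-7 | A 7-8 | C 8-9 | B 9-10 | D 10-11 | A 11-12 | C 12-13 | B 13-14 | D 14-15 | A 15-16 | E 16-17 | C 17-18 | B 18-19 | F 19-20 | D 20-21 | A 21-22 | E 22-23 | C 23-24 | B 24-25 | F 25-26 | D 26-27 | A 27-28 | E 28-29 | C 29-30 | B 30-31 | F 31-32 | D 32-33 | A 33-34 | E 34-35 | C 35-36 | B 36-37 | F 37-38 | D 38-39 | A 39-40 | E 40-41 | C 41-42 | B 42-43 | F 43-44 | D 44-45 | A 45-46 | E 46-47 | C 47-48 | B 48-49 | F 49-50 | D 50-51 | A 51-52 | E 52-53 | C 53-54 | B 54-55 | F 55-56 | D 56-57 | A 57-58 | E 58-59 | C 59-60 | B 60-61 | F 61-62 | D 62-63 | A 63-64 | E 64-65 | C 65-66 | F 66-67 | D 67-68 | A 68-69 | E 69-70 | C 70-71 | F 71-72 | D 72-73 | A 73-74 | E 74-75 | C 75-76 | F 76-77 | D 77-78 | A 78-79 | E 79-80 | C 80-81 | A 81-82 | E 82-83 | C 83-84 | E 84-89 |
Completion: A=82  B=61  C=84  D=78  E=89  F=77
Turnaround (C−A): A=80  B=57  C=77  D=70  E=76  F=62
Waiting = turnaround − burst: A=62, B=45, C=62, D=57, E=58, F=51
Total waiting = 62 + 45 + 62 + 57 + 58 + 51 = 335

335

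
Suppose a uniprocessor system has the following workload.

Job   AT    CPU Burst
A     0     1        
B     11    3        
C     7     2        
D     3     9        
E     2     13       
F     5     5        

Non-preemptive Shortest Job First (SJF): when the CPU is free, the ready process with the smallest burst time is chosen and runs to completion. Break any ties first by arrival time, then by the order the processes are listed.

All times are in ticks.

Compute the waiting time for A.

Schedule: | A 0-1 | idle 1-2 | E 2-15 | C 15-17 | B 17-20 | F 20-25 | D 25-34 |
Completion: A=1  B=20  C=17  D=34  E=15  F=25
Turnaround (C−A): A=1  B=9  C=10  D=31  E=13  F=20
Waiting(A) = turnaround − burst = 1 − 1 = 0

0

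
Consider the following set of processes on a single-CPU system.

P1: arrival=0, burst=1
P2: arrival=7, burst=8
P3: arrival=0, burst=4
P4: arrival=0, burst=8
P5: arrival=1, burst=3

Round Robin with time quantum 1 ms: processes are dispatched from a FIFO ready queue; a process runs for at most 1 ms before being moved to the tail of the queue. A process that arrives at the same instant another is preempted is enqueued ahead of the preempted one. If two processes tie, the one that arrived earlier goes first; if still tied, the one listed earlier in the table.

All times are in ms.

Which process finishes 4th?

Timeline: | P1 0-1 | P3 1-2 | P4 2-3 | P5 3-4 | P3 4-5 | P4 5-6 | P5 6-7 | P3 7-8 | P4 8-9 | P2 9-10 | P5 10-11 | P3 11-12 | P4 12-13 | P2 13-14 | P4 14-15 | P2 15-16 | P4 16-17 | P2 17-18 | P4 18-19 | P2 19-20 | P4 20-21 | P2 21-24 |
Completion: P1=1  P2=24  P3=12  P4=21  P5=11
Finish order: P1 → P5 → P3 → P4 → P2

P4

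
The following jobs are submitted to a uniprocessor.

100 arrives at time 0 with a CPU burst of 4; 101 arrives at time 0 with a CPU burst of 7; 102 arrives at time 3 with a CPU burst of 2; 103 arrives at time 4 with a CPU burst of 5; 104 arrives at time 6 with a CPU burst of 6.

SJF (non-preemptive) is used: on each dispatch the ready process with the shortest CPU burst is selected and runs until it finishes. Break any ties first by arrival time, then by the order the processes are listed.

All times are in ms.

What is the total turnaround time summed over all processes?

Timeline: | 100 0-4 | 102 4-6 | 103 6-11 | 104 11-17 | 101 17-24 |
Completion: 100=4  101=24  102=6  103=11  104=17
Turnaround (C−A): 100=4  101=24  102=3  103=7  104=11
Turnaround = completion − arrival: 100=4, 101=24, 102=3, 103=7, 104=11
Total turnaround = 4 + 24 + 3 + 7 + 11 = 49

49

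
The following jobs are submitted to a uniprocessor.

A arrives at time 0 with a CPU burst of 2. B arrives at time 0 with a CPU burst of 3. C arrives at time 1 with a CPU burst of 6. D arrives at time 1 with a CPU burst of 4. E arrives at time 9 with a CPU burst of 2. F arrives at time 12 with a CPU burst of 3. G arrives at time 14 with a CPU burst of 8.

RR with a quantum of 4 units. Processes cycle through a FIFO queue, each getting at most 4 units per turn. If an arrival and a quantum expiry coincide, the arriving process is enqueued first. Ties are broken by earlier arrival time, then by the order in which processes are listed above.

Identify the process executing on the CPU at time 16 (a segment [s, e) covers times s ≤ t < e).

Timeline: | A 0-2 | B 2-5 | C 5-9 | D 9-13 | E 13-15 | C 15-17 | F 17-20 | G 20-28 |
Completion: A=2  B=5  C=17  D=13  E=15  F=20  G=28
Turnaround (C−A): A=2  B=5  C=16  D=12  E=6  F=8  G=14

C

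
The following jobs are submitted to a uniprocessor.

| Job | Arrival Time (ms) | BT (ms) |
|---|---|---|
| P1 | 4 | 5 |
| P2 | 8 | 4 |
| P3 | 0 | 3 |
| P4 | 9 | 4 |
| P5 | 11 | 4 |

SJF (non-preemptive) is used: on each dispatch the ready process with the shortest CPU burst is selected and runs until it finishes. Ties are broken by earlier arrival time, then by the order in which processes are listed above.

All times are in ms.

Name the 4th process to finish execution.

P4

Gantt: | P3 0-3 | idle 3-4 | P1 4-9 | P2 9-13 | P4 13-17 | P5 17-21 |
Completion: P1=9  P2=13  P3=3  P4=17  P5=21
Turnaround (C−A): P1=5  P2=5  P3=3  P4=8  P5=10
Finish order: P3 → P1 → P2 → P4 → P5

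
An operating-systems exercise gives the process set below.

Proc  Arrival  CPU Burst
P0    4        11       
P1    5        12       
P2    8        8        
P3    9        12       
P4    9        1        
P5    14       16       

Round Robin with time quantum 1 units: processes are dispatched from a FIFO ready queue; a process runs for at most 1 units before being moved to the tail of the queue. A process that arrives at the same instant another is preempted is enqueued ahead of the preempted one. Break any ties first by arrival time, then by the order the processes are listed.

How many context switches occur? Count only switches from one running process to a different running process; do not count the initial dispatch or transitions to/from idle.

54

Schedule: | idle 0-4 | P0 4-5 | P1 5-6 | P0 6-7 | P1 7-8 | P0 8-9 | P2 9-10 | P1 10-11 | P3 11-12 | P4 12-13 | P0 13-14 | P2 14-15 | P1 15-16 | P3 16-17 | P5 17-18 | P0 18-19 | P2 19-20 | P1 20-21 | P3 21-22 | P5 22-23 | P0 23-24 | P2 24-25 | P1 25-26 | P3 26-27 | P5 27-28 | P0 28-29 | P2 29-30 | P1 30-31 | P3 31-32 | P5 32-33 | P0 33-34 | P2 34-35 | P1 35-36 | P3 36-37 | P5 37-38 | P0 38-39 | P2 39-40 | P1 40-41 | P3 41-42 | P5 42-43 | P0 43-44 | P2 44-45 | P1 45-46 | P3 46-47 | P5 47-48 | P0 48-49 | P1 49-50 | P3 50-51 | P5 51-52 | P1 52-53 | P3 53-54 | P5 54-55 | P3 55-56 | P5 56-57 | P3 57-58 | P5 58-64 |
Completion: P0=49  P1=53  P2=45  P3=58  P4=13  P5=64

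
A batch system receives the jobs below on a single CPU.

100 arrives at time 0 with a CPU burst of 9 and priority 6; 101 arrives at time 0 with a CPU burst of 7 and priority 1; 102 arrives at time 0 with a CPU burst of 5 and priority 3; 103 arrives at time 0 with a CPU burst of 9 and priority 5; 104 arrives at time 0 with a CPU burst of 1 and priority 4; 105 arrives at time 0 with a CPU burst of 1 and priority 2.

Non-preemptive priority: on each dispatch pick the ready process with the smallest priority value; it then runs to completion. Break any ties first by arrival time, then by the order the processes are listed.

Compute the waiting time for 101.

0

Timeline: | 101 0-7 | 105 7-8 | 102 8-13 | 104 13-14 | 103 14-23 | 100 23-32 |
Completion: 100=32  101=7  102=13  103=23  104=14  105=8
Turnaround (C−A): 100=32  101=7  102=13  103=23  104=14  105=8
Waiting(101) = turnaround − burst = 7 − 7 = 0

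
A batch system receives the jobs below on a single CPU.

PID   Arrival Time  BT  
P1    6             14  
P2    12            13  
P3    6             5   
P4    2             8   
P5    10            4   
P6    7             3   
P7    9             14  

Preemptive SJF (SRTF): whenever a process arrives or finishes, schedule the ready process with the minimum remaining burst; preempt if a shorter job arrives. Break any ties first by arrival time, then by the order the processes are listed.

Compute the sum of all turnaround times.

Gantt: | idle 0-2 | P4 2-10 | P6 10-13 | P5 13-17 | P3 17-22 | P2 22-35 | P1 35-49 | P7 49-63 |
Completion: P1=49  P2=35  P3=22  P4=10  P5=17  P6=13  P7=63
Turnaround = completion − arrival: P1=43, P2=23, P3=16, P4=8, P5=7, P6=6, P7=54
Total turnaround = 43 + 23 + 16 + 8 + 7 + 6 + 54 = 157

157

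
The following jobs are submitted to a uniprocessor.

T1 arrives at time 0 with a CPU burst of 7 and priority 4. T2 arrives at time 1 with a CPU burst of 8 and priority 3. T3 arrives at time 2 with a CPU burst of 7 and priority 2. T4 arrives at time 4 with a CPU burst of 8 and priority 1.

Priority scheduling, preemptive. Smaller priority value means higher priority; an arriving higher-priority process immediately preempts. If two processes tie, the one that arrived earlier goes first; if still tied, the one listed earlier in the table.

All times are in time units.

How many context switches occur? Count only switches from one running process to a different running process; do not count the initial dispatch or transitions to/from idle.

Timeline: | T1 0-1 | T2 1-2 | T3 2-4 | T4 4-12 | T3 12-17 | T2 17-24 | T1 24-30 |
Completion: T1=30  T2=24  T3=17  T4=12
Turnaround (C−A): T1=30  T2=23  T3=15  T4=8

6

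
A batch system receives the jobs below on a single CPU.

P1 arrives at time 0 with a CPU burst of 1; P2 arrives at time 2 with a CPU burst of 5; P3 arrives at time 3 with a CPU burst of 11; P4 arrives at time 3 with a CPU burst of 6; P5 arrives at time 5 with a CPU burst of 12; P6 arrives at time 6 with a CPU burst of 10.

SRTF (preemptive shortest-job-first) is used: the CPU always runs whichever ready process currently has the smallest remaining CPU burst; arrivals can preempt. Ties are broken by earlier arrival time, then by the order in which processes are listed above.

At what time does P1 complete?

Timeline: | P1 0-1 | idle 1-2 | P2 2-7 | P4 7-13 | P6 13-23 | P3 23-34 | P5 34-46 |
Completion: P1=1  P2=7  P3=34  P4=13  P5=46  P6=23

1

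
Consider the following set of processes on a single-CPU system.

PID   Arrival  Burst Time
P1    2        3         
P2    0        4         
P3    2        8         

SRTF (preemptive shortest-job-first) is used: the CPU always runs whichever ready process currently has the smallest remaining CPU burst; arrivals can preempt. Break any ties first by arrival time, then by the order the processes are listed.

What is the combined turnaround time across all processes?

Timeline: | P2 0-4 | P1 4-7 | P3 7-15 |
Completion: P1=7  P2=4  P3=15
Turnaround (C−A): P1=5  P2=4  P3=13
Turnaround = completion − arrival: P1=5, P2=4, P3=13
Total turnaround = 5 + 4 + 13 = 22

22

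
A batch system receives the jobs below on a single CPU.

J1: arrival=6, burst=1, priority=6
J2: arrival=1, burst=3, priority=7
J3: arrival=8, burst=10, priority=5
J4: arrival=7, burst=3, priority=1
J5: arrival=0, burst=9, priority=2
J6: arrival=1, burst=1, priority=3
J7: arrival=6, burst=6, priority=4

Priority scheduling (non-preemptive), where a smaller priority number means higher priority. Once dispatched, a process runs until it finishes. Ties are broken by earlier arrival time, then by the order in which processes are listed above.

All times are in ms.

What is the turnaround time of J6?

12

Timeline: | J5 0-9 | J4 9-12 | J6 12-13 | J7 13-19 | J3 19-29 | J1 29-30 | J2 30-33 |
Completion: J1=30  J2=33  J3=29  J4=12  J5=9  J6=13  J7=19
Turnaround (C−A): J1=24  J2=32  J3=21  J4=5  J5=9  J6=12  J7=13
Turnaround(J6) = completion − arrival = 13 − 1 = 12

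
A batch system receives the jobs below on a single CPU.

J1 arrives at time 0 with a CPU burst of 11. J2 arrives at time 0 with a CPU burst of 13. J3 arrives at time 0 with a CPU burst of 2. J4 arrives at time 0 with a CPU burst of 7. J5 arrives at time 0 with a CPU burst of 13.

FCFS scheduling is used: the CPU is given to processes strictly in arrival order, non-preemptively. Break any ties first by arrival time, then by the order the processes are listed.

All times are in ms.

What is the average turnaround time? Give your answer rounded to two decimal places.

28.00

Gantt: | J1 0-11 | J2 11-24 | J3 24-26 | J4 26-33 | J5 33-46 |
Completion: J1=11  J2=24  J3=26  J4=33  J5=46
Turnaround (C−A): J1=11  J2=24  J3=26  J4=33  J5=46
Turnaround times: J1=11, J2=24, J3=26, J4=33, J5=46
Average turnaround = (11+24+26+33+46) / 5 = 140/5 = 28.00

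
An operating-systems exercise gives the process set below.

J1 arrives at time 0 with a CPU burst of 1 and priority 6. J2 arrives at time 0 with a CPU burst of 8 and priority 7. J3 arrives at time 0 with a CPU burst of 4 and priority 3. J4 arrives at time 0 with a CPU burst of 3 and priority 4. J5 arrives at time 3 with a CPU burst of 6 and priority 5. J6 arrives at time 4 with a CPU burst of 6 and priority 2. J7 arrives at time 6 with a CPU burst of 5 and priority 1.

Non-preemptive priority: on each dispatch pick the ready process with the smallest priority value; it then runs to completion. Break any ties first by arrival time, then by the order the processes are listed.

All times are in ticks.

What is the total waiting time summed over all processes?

83

Schedule: | J3 0-4 | J6 4-10 | J7 10-15 | J4 15-18 | J5 18-24 | J1 24-25 | J2 25-33 |
Completion: J1=25  J2=33  J3=4  J4=18  J5=24  J6=10  J7=15
Waiting = turnaround − burst: J1=24, J2=25, J3=0, J4=15, J5=15, J6=0, J7=4
Total waiting = 24 + 25 + 0 + 15 + 15 + 0 + 4 = 83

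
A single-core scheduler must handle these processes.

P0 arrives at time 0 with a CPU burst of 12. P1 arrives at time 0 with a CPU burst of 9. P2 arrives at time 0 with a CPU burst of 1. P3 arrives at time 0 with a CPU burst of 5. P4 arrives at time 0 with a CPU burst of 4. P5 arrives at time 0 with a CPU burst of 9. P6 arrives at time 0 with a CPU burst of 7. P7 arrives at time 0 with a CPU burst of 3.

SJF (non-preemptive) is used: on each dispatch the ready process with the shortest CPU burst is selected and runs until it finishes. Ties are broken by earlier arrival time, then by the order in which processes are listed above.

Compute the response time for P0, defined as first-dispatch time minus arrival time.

38

Gantt: | P2 0-1 | P7 1-4 | P4 4-8 | P3 8-13 | P6 13-20 | P1 20-29 | P5 29-38 | P0 38-50 |
Completion: P0=50  P1=29  P2=1  P3=13  P4=8  P5=38  P6=20  P7=4
Response(P0) = first start − arrival = 38 − 0 = 38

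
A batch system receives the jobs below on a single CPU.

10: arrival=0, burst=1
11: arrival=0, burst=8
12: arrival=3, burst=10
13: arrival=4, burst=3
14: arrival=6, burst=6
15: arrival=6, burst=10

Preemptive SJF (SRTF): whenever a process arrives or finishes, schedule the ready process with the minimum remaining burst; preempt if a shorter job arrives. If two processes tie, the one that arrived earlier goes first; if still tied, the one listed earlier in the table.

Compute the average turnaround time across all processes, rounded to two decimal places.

14.17

Timeline: | 10 0-1 | 11 1-4 | 13 4-7 | 11 7-12 | 14 12-18 | 12 18-28 | 15 28-38 |
Completion: 10=1  11=12  12=28  13=7  14=18  15=38
Turnaround (C−A): 10=1  11=12  12=25  13=3  14=12  15=32
Turnaround times: 10=1, 11=12, 12=25, 13=3, 14=12, 15=32
Average turnaround = (1+12+25+3+12+32) / 6 = 85/6 = 14.17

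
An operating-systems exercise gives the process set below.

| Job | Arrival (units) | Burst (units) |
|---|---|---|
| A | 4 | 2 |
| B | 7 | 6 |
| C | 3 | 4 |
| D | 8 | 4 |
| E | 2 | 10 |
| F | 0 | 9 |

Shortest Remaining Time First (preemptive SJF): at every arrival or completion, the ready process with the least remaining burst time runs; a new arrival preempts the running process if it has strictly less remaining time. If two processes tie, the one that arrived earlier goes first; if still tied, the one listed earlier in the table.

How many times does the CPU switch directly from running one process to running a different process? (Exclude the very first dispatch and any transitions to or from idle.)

Gantt: | F 0-3 | C 3-4 | A 4-6 | C 6-9 | D 9-13 | F 13-19 | B 19-25 | E 25-35 |
Completion: A=6  B=25  C=9  D=13  E=35  F=19
Turnaround (C−A): A=2  B=18  C=6  D=5  E=33  F=19

7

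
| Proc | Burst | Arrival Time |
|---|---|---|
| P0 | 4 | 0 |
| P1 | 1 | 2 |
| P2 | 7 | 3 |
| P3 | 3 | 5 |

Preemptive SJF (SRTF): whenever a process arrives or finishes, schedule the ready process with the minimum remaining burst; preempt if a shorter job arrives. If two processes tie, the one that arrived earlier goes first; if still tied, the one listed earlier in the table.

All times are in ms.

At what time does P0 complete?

Timeline: | P0 0-2 | P1 2-3 | P0 3-5 | P3 5-8 | P2 8-15 |
Completion: P0=5  P1=3  P2=15  P3=8
Turnaround (C−A): P0=5  P1=1  P2=12  P3=3

5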